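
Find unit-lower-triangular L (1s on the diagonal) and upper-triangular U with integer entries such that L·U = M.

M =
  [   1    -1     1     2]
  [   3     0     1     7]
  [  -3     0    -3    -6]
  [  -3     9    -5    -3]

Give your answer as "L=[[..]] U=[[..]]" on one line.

L=[[1,0,0,0],[3,1,0,0],[-3,-1,1,0],[-3,2,-1,1]] U=[[1,-1,1,2],[0,3,-2,1],[0,0,-2,1],[0,0,0,2]]

  r1 -= 3·r0 → [0,3,-2,1]
  r2 -= -3·r0 → [0,-3,0,0]
  r3 -= -3·r0 → [0,6,-2,3]
  r2 -= -1·r1 → [0,0,-2,1]
  r3 -= 2·r1 → [0,0,2,1]
  r3 -= -1·r2 → [0,0,0,2]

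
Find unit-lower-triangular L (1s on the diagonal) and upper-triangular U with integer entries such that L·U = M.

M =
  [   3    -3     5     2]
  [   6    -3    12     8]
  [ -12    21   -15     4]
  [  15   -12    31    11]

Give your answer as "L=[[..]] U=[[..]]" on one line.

L=[[1,0,0,0],[2,1,0,0],[-4,3,1,0],[5,1,-4,1]] U=[[3,-3,5,2],[0,3,2,4],[0,0,-1,0],[0,0,0,-3]]

  row1 -= 2·row0 → [0,3,2,4]
  row2 -= -4·row0 → [0,9,5,12]
  row3 -= 5·row0 → [0,3,6,1]
  row2 -= 3·row1 → [0,0,-1,0]
  row3 -= 1·row1 → [0,0,4,-3]
  row3 -= -4·row2 → [0,0,0,-3]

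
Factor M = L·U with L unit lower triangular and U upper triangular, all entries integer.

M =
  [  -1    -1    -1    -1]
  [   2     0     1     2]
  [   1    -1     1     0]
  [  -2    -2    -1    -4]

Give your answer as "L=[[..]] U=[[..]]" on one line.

L=[[1,0,0,0],[-2,1,0,0],[-1,1,1,0],[2,0,1,1]] U=[[-1,-1,-1,-1],[0,-2,-1,0],[0,0,1,-1],[0,0,0,-1]]

  R1 -= -2·R0 → [0,-2,-1,0]
  R2 -= -1·R0 → [0,-2,0,-1]
  R3 -= 2·R0 → [0,0,1,-2]
  R2 -= 1·R1 → [0,0,1,-1]
  R3 -= 0·R1 → [0,0,1,-2]
  R3 -= 1·R2 → [0,0,0,-1]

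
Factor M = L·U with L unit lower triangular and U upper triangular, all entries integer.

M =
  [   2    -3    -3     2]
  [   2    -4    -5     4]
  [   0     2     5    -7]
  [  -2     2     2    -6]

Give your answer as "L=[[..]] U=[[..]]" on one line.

L=[[1,0,0,0],[1,1,0,0],[0,-2,1,0],[-1,1,1,1]] U=[[2,-3,-3,2],[0,-1,-2,2],[0,0,1,-3],[0,0,0,-3]]

  R1 -= 1·R0 → [0,-1,-2,2]
  R2 -= 0·R0 → [0,2,5,-7]
  R3 -= -1·R0 → [0,-1,-1,-4]
  R2 -= -2·R1 → [0,0,1,-3]
  R3 -= 1·R1 → [0,0,1,-6]
  R3 -= 1·R2 → [0,0,0,-3]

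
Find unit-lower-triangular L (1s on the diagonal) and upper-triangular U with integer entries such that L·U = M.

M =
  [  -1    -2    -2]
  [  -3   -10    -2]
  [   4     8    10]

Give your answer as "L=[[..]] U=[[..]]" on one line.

L=[[1,0,0],[3,1,0],[-4,0,1]] U=[[-1,-2,-2],[0,-4,4],[0,0,2]]

  R1 -= 3·R0 → [0,-4,4]
  R2 -= -4·R0 → [0,0,2]
  R2 -= 0·R1 → [0,0,2]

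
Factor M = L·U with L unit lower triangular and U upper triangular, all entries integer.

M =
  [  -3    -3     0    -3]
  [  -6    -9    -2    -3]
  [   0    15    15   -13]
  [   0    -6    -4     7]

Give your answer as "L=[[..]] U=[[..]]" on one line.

L=[[1,0,0,0],[2,1,0,0],[0,-5,1,0],[0,2,0,1]] U=[[-3,-3,0,-3],[0,-3,-2,3],[0,0,5,2],[0,0,0,1]]

  r1 -= 2·r0 → [0,-3,-2,3]
  r2 -= 0·r0 → [0,15,15,-13]
  r3 -= 0·r0 → [0,-6,-4,7]
  r2 -= -5·r1 → [0,0,5,2]
  r3 -= 2·r1 → [0,0,0,1]
  r3 -= 0·r2 → [0,0,0,1]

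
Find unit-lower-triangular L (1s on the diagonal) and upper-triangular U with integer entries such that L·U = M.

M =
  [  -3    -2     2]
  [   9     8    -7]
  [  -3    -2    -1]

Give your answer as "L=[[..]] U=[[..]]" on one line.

L=[[1,0,0],[-3,1,0],[1,0,1]] U=[[-3,-2,2],[0,2,-1],[0,0,-3]]

  R1 -= -3·R0 → [0,2,-1]
  R2 -= 1·R0 → [0,0,-3]
  R2 -= 0·R1 → [0,0,-3]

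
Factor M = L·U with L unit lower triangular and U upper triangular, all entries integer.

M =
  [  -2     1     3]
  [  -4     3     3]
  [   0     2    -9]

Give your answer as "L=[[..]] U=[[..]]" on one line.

  row1 -= 2·row0 → [0,1,-3]
  row2 -= 0·row0 → [0,2,-9]
  row2 -= 2·row1 → [0,0,-3]

L=[[1,0,0],[2,1,0],[0,2,1]] U=[[-2,1,3],[0,1,-3],[0,0,-3]]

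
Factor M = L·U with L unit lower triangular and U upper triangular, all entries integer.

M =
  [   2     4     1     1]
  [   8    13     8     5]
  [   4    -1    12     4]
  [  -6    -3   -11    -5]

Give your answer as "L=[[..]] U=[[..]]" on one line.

L=[[1,0,0,0],[4,1,0,0],[2,3,1,0],[-3,-3,-2,1]] U=[[2,4,1,1],[0,-3,4,1],[0,0,-2,-1],[0,0,0,-1]]

  R1 -= 4·R0 → [0,-3,4,1]
  R2 -= 2·R0 → [0,-9,10,2]
  R3 -= -3·R0 → [0,9,-8,-2]
  R2 -= 3·R1 → [0,0,-2,-1]
  R3 -= -3·R1 → [0,0,4,1]
  R3 -= -2·R2 → [0,0,0,-1]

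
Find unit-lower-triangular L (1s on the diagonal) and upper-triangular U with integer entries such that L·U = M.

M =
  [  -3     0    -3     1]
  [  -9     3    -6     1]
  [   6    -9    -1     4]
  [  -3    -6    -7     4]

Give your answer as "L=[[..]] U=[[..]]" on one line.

  row1 -= 3·row0 → [0,3,3,-2]
  row2 -= -2·row0 → [0,-9,-7,6]
  row3 -= 1·row0 → [0,-6,-4,3]
  row2 -= -3·row1 → [0,0,2,0]
  row3 -= -2·row1 → [0,0,2,-1]
  row3 -= 1·row2 → [0,0,0,-1]

L=[[1,0,0,0],[3,1,0,0],[-2,-3,1,0],[1,-2,1,1]] U=[[-3,0,-3,1],[0,3,3,-2],[0,0,2,0],[0,0,0,-1]]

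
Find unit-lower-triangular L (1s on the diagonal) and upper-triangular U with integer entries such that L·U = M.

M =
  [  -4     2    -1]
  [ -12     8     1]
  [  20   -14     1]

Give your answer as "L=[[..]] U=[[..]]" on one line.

  R1 -= 3·R0 → [0,2,4]
  R2 -= -5·R0 → [0,-4,-4]
  R2 -= -2·R1 → [0,0,4]

L=[[1,0,0],[3,1,0],[-5,-2,1]] U=[[-4,2,-1],[0,2,4],[0,0,4]]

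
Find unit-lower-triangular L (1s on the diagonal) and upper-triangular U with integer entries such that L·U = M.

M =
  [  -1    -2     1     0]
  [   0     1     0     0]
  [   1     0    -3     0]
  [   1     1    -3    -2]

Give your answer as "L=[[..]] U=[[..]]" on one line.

  row1 -= 0·row0 → [0,1,0,0]
  row2 -= -1·row0 → [0,-2,-2,0]
  row3 -= -1·row0 → [0,-1,-2,-2]
  row2 -= -2·row1 → [0,0,-2,0]
  row3 -= -1·row1 → [0,0,-2,-2]
  row3 -= 1·row2 → [0,0,0,-2]

L=[[1,0,0,0],[0,1,0,0],[-1,-2,1,0],[-1,-1,1,1]] U=[[-1,-2,1,0],[0,1,0,0],[0,0,-2,0],[0,0,0,-2]]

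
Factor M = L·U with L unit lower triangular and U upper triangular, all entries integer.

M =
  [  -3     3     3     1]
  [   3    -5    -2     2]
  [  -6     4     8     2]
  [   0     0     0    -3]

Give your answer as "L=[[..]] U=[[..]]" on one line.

  r1 -= -1·r0 → [0,-2,1,3]
  r2 -= 2·r0 → [0,-2,2,0]
  r3 -= 0·r0 → [0,0,0,-3]
  r2 -= 1·r1 → [0,0,1,-3]
  r3 -= 0·r1 → [0,0,0,-3]
  r3 -= 0·r2 → [0,0,0,-3]

L=[[1,0,0,0],[-1,1,0,0],[2,1,1,0],[0,0,0,1]] U=[[-3,3,3,1],[0,-2,1,3],[0,0,1,-3],[0,0,0,-3]]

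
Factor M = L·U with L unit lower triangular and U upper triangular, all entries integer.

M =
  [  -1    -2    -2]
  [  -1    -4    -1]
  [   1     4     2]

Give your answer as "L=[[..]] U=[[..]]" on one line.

L=[[1,0,0],[1,1,0],[-1,-1,1]] U=[[-1,-2,-2],[0,-2,1],[0,0,1]]

  row1 -= 1·row0 → [0,-2,1]
  row2 -= -1·row0 → [0,2,0]
  row2 -= -1·row1 → [0,0,1]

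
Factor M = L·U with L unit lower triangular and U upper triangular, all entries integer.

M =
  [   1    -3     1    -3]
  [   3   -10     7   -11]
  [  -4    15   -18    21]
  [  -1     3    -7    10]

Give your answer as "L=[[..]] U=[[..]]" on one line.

  R1 -= 3·R0 → [0,-1,4,-2]
  R2 -= -4·R0 → [0,3,-14,9]
  R3 -= -1·R0 → [0,0,-6,7]
  R2 -= -3·R1 → [0,0,-2,3]
  R3 -= 0·R1 → [0,0,-6,7]
  R3 -= 3·R2 → [0,0,0,-2]

L=[[1,0,0,0],[3,1,0,0],[-4,-3,1,0],[-1,0,3,1]] U=[[1,-3,1,-3],[0,-1,4,-2],[0,0,-2,3],[0,0,0,-2]]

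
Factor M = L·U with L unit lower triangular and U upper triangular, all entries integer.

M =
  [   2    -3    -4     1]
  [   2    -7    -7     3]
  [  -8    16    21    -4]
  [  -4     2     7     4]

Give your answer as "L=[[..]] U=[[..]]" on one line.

  r1 -= 1·r0 → [0,-4,-3,2]
  r2 -= -4·r0 → [0,4,5,0]
  r3 -= -2·r0 → [0,-4,-1,6]
  r2 -= -1·r1 → [0,0,2,2]
  r3 -= 1·r1 → [0,0,2,4]
  r3 -= 1·r2 → [0,0,0,2]

L=[[1,0,0,0],[1,1,0,0],[-4,-1,1,0],[-2,1,1,1]] U=[[2,-3,-4,1],[0,-4,-3,2],[0,0,2,2],[0,0,0,2]]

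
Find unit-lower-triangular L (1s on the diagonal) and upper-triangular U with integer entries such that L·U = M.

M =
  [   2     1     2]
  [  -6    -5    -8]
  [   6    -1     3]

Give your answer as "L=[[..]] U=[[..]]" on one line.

  r1 -= -3·r0 → [0,-2,-2]
  r2 -= 3·r0 → [0,-4,-3]
  r2 -= 2·r1 → [0,0,1]

L=[[1,0,0],[-3,1,0],[3,2,1]] U=[[2,1,2],[0,-2,-2],[0,0,1]]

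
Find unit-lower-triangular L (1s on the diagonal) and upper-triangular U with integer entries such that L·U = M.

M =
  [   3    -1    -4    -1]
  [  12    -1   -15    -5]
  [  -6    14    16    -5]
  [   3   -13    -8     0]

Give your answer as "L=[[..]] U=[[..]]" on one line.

  r1 -= 4·r0 → [0,3,1,-1]
  r2 -= -2·r0 → [0,12,8,-7]
  r3 -= 1·r0 → [0,-12,-4,1]
  r2 -= 4·r1 → [0,0,4,-3]
  r3 -= -4·r1 → [0,0,0,-3]
  r3 -= 0·r2 → [0,0,0,-3]

L=[[1,0,0,0],[4,1,0,0],[-2,4,1,0],[1,-4,0,1]] U=[[3,-1,-4,-1],[0,3,1,-1],[0,0,4,-3],[0,0,0,-3]]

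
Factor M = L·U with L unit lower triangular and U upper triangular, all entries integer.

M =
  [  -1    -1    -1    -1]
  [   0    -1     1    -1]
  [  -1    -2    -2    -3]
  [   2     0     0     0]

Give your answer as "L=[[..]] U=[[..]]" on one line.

  r1 -= 0·r0 → [0,-1,1,-1]
  r2 -= 1·r0 → [0,-1,-1,-2]
  r3 -= -2·r0 → [0,-2,-2,-2]
  r2 -= 1·r1 → [0,0,-2,-1]
  r3 -= 2·r1 → [0,0,-4,0]
  r3 -= 2·r2 → [0,0,0,2]

L=[[1,0,0,0],[0,1,0,0],[1,1,1,0],[-2,2,2,1]] U=[[-1,-1,-1,-1],[0,-1,1,-1],[0,0,-2,-1],[0,0,0,2]]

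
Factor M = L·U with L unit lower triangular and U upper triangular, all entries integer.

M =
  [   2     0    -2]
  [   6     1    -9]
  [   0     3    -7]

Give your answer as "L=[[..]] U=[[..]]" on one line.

  R1 -= 3·R0 → [0,1,-3]
  R2 -= 0·R0 → [0,3,-7]
  R2 -= 3·R1 → [0,0,2]

L=[[1,0,0],[3,1,0],[0,3,1]] U=[[2,0,-2],[0,1,-3],[0,0,2]]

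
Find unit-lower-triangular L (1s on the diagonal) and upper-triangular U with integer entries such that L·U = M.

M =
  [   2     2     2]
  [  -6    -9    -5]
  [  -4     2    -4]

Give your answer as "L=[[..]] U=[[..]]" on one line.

L=[[1,0,0],[-3,1,0],[-2,-2,1]] U=[[2,2,2],[0,-3,1],[0,0,2]]

  R1 -= -3·R0 → [0,-3,1]
  R2 -= -2·R0 → [0,6,0]
  R2 -= -2·R1 → [0,0,2]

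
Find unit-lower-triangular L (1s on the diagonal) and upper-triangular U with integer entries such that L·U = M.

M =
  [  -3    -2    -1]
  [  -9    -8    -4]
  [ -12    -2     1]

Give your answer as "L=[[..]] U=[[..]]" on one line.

L=[[1,0,0],[3,1,0],[4,-3,1]] U=[[-3,-2,-1],[0,-2,-1],[0,0,2]]

  R1 -= 3·R0 → [0,-2,-1]
  R2 -= 4·R0 → [0,6,5]
  R2 -= -3·R1 → [0,0,2]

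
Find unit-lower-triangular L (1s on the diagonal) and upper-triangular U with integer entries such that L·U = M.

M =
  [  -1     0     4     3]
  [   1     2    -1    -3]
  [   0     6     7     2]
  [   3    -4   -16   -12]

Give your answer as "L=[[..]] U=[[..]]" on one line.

L=[[1,0,0,0],[-1,1,0,0],[0,3,1,0],[-3,-2,-1,1]] U=[[-1,0,4,3],[0,2,3,0],[0,0,-2,2],[0,0,0,-1]]

  R1 -= -1·R0 → [0,2,3,0]
  R2 -= 0·R0 → [0,6,7,2]
  R3 -= -3·R0 → [0,-4,-4,-3]
  R2 -= 3·R1 → [0,0,-2,2]
  R3 -= -2·R1 → [0,0,2,-3]
  R3 -= -1·R2 → [0,0,0,-1]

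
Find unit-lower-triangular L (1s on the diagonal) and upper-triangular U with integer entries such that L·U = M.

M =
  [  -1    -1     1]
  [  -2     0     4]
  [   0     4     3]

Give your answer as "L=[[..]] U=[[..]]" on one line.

L=[[1,0,0],[2,1,0],[0,2,1]] U=[[-1,-1,1],[0,2,2],[0,0,-1]]

  r1 -= 2·r0 → [0,2,2]
  r2 -= 0·r0 → [0,4,3]
  r2 -= 2·r1 → [0,0,-1]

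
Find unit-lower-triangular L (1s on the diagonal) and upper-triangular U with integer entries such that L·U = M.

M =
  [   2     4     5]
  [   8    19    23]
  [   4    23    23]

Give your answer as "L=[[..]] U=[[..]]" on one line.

  row1 -= 4·row0 → [0,3,3]
  row2 -= 2·row0 → [0,15,13]
  row2 -= 5·row1 → [0,0,-2]

L=[[1,0,0],[4,1,0],[2,5,1]] U=[[2,4,5],[0,3,3],[0,0,-2]]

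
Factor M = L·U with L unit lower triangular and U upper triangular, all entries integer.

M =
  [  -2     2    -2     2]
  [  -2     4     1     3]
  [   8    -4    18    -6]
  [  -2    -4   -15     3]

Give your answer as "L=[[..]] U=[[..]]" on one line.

L=[[1,0,0,0],[1,1,0,0],[-4,2,1,0],[1,-3,-1,1]] U=[[-2,2,-2,2],[0,2,3,1],[0,0,4,0],[0,0,0,4]]

  r1 -= 1·r0 → [0,2,3,1]
  r2 -= -4·r0 → [0,4,10,2]
  r3 -= 1·r0 → [0,-6,-13,1]
  r2 -= 2·r1 → [0,0,4,0]
  r3 -= -3·r1 → [0,0,-4,4]
  r3 -= -1·r2 → [0,0,0,4]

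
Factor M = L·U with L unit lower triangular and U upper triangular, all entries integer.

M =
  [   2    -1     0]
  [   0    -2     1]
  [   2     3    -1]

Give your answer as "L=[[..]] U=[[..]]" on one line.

  R1 -= 0·R0 → [0,-2,1]
  R2 -= 1·R0 → [0,4,-1]
  R2 -= -2·R1 → [0,0,1]

L=[[1,0,0],[0,1,0],[1,-2,1]] U=[[2,-1,0],[0,-2,1],[0,0,1]]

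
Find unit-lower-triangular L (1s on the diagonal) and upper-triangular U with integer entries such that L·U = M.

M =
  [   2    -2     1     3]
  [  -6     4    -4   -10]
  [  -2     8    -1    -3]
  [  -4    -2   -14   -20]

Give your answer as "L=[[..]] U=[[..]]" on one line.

L=[[1,0,0,0],[-3,1,0,0],[-1,-3,1,0],[-2,3,3,1]] U=[[2,-2,1,3],[0,-2,-1,-1],[0,0,-3,-3],[0,0,0,-2]]

  R1 -= -3·R0 → [0,-2,-1,-1]
  R2 -= -1·R0 → [0,6,0,0]
  R3 -= -2·R0 → [0,-6,-12,-14]
  R2 -= -3·R1 → [0,0,-3,-3]
  R3 -= 3·R1 → [0,0,-9,-11]
  R3 -= 3·R2 → [0,0,0,-2]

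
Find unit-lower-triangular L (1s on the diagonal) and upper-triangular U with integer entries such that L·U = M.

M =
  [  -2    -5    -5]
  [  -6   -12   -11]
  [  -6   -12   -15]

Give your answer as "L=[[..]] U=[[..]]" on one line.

  R1 -= 3·R0 → [0,3,4]
  R2 -= 3·R0 → [0,3,0]
  R2 -= 1·R1 → [0,0,-4]

L=[[1,0,0],[3,1,0],[3,1,1]] U=[[-2,-5,-5],[0,3,4],[0,0,-4]]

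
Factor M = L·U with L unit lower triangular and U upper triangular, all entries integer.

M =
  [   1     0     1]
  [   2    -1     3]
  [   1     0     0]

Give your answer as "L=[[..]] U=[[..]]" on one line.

  R1 -= 2·R0 → [0,-1,1]
  R2 -= 1·R0 → [0,0,-1]
  R2 -= 0·R1 → [0,0,-1]

L=[[1,0,0],[2,1,0],[1,0,1]] U=[[1,0,1],[0,-1,1],[0,0,-1]]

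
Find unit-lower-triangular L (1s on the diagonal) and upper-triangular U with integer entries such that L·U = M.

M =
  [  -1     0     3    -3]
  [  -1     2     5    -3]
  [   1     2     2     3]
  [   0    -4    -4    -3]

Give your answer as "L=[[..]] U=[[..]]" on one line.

L=[[1,0,0,0],[1,1,0,0],[-1,1,1,0],[0,-2,0,1]] U=[[-1,0,3,-3],[0,2,2,0],[0,0,3,0],[0,0,0,-3]]

  row1 -= 1·row0 → [0,2,2,0]
  row2 -= -1·row0 → [0,2,5,0]
  row3 -= 0·row0 → [0,-4,-4,-3]
  row2 -= 1·row1 → [0,0,3,0]
  row3 -= -2·row1 → [0,0,0,-3]
  row3 -= 0·row2 → [0,0,0,-3]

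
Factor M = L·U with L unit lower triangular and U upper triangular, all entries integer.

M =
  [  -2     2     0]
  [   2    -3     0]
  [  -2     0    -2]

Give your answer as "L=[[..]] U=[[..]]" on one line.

L=[[1,0,0],[-1,1,0],[1,2,1]] U=[[-2,2,0],[0,-1,0],[0,0,-2]]

  r1 -= -1·r0 → [0,-1,0]
  r2 -= 1·r0 → [0,-2,-2]
  r2 -= 2·r1 → [0,0,-2]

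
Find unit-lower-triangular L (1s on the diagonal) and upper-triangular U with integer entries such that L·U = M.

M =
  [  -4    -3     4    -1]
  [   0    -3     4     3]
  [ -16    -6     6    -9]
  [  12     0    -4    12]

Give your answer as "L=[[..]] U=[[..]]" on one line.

  R1 -= 0·R0 → [0,-3,4,3]
  R2 -= 4·R0 → [0,6,-10,-5]
  R3 -= -3·R0 → [0,-9,8,9]
  R2 -= -2·R1 → [0,0,-2,1]
  R3 -= 3·R1 → [0,0,-4,0]
  R3 -= 2·R2 → [0,0,0,-2]

L=[[1,0,0,0],[0,1,0,0],[4,-2,1,0],[-3,3,2,1]] U=[[-4,-3,4,-1],[0,-3,4,3],[0,0,-2,1],[0,0,0,-2]]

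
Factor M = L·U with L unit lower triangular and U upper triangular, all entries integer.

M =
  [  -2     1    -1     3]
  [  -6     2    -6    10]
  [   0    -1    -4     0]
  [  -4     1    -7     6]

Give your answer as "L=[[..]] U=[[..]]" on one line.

L=[[1,0,0,0],[3,1,0,0],[0,1,1,0],[2,1,2,1]] U=[[-2,1,-1,3],[0,-1,-3,1],[0,0,-1,-1],[0,0,0,1]]

  r1 -= 3·r0 → [0,-1,-3,1]
  r2 -= 0·r0 → [0,-1,-4,0]
  r3 -= 2·r0 → [0,-1,-5,0]
  r2 -= 1·r1 → [0,0,-1,-1]
  r3 -= 1·r1 → [0,0,-2,-1]
  r3 -= 2·r2 → [0,0,0,1]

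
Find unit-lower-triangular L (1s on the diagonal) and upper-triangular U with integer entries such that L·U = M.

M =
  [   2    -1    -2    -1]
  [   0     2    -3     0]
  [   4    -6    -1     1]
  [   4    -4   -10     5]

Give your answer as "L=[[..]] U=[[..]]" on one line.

  row1 -= 0·row0 → [0,2,-3,0]
  row2 -= 2·row0 → [0,-4,3,3]
  row3 -= 2·row0 → [0,-2,-6,7]
  row2 -= -2·row1 → [0,0,-3,3]
  row3 -= -1·row1 → [0,0,-9,7]
  row3 -= 3·row2 → [0,0,0,-2]

L=[[1,0,0,0],[0,1,0,0],[2,-2,1,0],[2,-1,3,1]] U=[[2,-1,-2,-1],[0,2,-3,0],[0,0,-3,3],[0,0,0,-2]]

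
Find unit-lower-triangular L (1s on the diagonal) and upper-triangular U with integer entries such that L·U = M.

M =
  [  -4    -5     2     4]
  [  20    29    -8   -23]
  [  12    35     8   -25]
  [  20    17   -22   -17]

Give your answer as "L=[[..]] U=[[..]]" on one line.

L=[[1,0,0,0],[-5,1,0,0],[-3,5,1,0],[-5,-2,-2,1]] U=[[-4,-5,2,4],[0,4,2,-3],[0,0,4,2],[0,0,0,1]]

  R1 -= -5·R0 → [0,4,2,-3]
  R2 -= -3·R0 → [0,20,14,-13]
  R3 -= -5·R0 → [0,-8,-12,3]
  R2 -= 5·R1 → [0,0,4,2]
  R3 -= -2·R1 → [0,0,-8,-3]
  R3 -= -2·R2 → [0,0,0,1]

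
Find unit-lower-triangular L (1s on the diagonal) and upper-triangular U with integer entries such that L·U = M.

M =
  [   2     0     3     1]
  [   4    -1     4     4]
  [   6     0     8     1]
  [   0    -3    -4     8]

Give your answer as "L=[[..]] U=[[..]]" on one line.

  row1 -= 2·row0 → [0,-1,-2,2]
  row2 -= 3·row0 → [0,0,-1,-2]
  row3 -= 0·row0 → [0,-3,-4,8]
  row2 -= 0·row1 → [0,0,-1,-2]
  row3 -= 3·row1 → [0,0,2,2]
  row3 -= -2·row2 → [0,0,0,-2]

L=[[1,0,0,0],[2,1,0,0],[3,0,1,0],[0,3,-2,1]] U=[[2,0,3,1],[0,-1,-2,2],[0,0,-1,-2],[0,0,0,-2]]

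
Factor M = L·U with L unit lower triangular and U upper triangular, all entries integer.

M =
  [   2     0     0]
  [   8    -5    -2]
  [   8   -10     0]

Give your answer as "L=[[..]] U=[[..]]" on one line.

L=[[1,0,0],[4,1,0],[4,2,1]] U=[[2,0,0],[0,-5,-2],[0,0,4]]

  r1 -= 4·r0 → [0,-5,-2]
  r2 -= 4·r0 → [0,-10,0]
  r2 -= 2·r1 → [0,0,4]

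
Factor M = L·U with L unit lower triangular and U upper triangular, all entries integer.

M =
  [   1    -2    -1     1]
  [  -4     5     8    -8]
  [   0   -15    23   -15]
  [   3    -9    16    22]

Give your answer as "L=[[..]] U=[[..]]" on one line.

L=[[1,0,0,0],[-4,1,0,0],[0,5,1,0],[3,1,5,1]] U=[[1,-2,-1,1],[0,-3,4,-4],[0,0,3,5],[0,0,0,-2]]

  r1 -= -4·r0 → [0,-3,4,-4]
  r2 -= 0·r0 → [0,-15,23,-15]
  r3 -= 3·r0 → [0,-3,19,19]
  r2 -= 5·r1 → [0,0,3,5]
  r3 -= 1·r1 → [0,0,15,23]
  r3 -= 5·r2 → [0,0,0,-2]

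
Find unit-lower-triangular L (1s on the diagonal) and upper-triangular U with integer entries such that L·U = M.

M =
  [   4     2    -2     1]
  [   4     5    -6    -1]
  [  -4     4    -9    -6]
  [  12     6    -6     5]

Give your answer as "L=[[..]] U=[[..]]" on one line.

L=[[1,0,0,0],[1,1,0,0],[-1,2,1,0],[3,0,0,1]] U=[[4,2,-2,1],[0,3,-4,-2],[0,0,-3,-1],[0,0,0,2]]

  R1 -= 1·R0 → [0,3,-4,-2]
  R2 -= -1·R0 → [0,6,-11,-5]
  R3 -= 3·R0 → [0,0,0,2]
  R2 -= 2·R1 → [0,0,-3,-1]
  R3 -= 0·R1 → [0,0,0,2]
  R3 -= 0·R2 → [0,0,0,2]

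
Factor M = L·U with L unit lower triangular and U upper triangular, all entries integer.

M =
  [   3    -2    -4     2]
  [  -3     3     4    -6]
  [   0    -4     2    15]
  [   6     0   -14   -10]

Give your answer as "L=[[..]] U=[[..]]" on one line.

  r1 -= -1·r0 → [0,1,0,-4]
  r2 -= 0·r0 → [0,-4,2,15]
  r3 -= 2·r0 → [0,4,-6,-14]
  r2 -= -4·r1 → [0,0,2,-1]
  r3 -= 4·r1 → [0,0,-6,2]
  r3 -= -3·r2 → [0,0,0,-1]

L=[[1,0,0,0],[-1,1,0,0],[0,-4,1,0],[2,4,-3,1]] U=[[3,-2,-4,2],[0,1,0,-4],[0,0,2,-1],[0,0,0,-1]]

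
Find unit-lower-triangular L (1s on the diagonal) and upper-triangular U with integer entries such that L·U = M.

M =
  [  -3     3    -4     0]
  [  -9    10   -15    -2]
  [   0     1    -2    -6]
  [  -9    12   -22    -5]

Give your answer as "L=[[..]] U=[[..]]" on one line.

  row1 -= 3·row0 → [0,1,-3,-2]
  row2 -= 0·row0 → [0,1,-2,-6]
  row3 -= 3·row0 → [0,3,-10,-5]
  row2 -= 1·row1 → [0,0,1,-4]
  row3 -= 3·row1 → [0,0,-1,1]
  row3 -= -1·row2 → [0,0,0,-3]

L=[[1,0,0,0],[3,1,0,0],[0,1,1,0],[3,3,-1,1]] U=[[-3,3,-4,0],[0,1,-3,-2],[0,0,1,-4],[0,0,0,-3]]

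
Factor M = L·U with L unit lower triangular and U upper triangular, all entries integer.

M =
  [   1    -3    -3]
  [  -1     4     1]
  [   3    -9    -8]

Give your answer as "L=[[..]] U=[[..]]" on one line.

L=[[1,0,0],[-1,1,0],[3,0,1]] U=[[1,-3,-3],[0,1,-2],[0,0,1]]

  r1 -= -1·r0 → [0,1,-2]
  r2 -= 3·r0 → [0,0,1]
  r2 -= 0·r1 → [0,0,1]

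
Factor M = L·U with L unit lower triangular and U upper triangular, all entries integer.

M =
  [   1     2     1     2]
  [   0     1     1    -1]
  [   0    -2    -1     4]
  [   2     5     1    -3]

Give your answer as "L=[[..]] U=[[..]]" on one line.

L=[[1,0,0,0],[0,1,0,0],[0,-2,1,0],[2,1,-2,1]] U=[[1,2,1,2],[0,1,1,-1],[0,0,1,2],[0,0,0,-2]]

  r1 -= 0·r0 → [0,1,1,-1]
  r2 -= 0·r0 → [0,-2,-1,4]
  r3 -= 2·r0 → [0,1,-1,-7]
  r2 -= -2·r1 → [0,0,1,2]
  r3 -= 1·r1 → [0,0,-2,-6]
  r3 -= -2·r2 → [0,0,0,-2]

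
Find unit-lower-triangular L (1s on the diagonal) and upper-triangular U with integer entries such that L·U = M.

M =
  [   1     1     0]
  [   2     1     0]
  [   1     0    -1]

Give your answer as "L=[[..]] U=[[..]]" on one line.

L=[[1,0,0],[2,1,0],[1,1,1]] U=[[1,1,0],[0,-1,0],[0,0,-1]]

  row1 -= 2·row0 → [0,-1,0]
  row2 -= 1·row0 → [0,-1,-1]
  row2 -= 1·row1 → [0,0,-1]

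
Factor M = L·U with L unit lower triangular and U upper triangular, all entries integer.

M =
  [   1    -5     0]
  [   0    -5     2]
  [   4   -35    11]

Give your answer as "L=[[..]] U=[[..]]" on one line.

  row1 -= 0·row0 → [0,-5,2]
  row2 -= 4·row0 → [0,-15,11]
  row2 -= 3·row1 → [0,0,5]

L=[[1,0,0],[0,1,0],[4,3,1]] U=[[1,-5,0],[0,-5,2],[0,0,5]]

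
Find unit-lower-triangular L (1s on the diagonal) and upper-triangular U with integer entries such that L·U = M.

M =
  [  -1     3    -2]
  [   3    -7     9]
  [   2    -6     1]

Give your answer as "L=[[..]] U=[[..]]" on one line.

  R1 -= -3·R0 → [0,2,3]
  R2 -= -2·R0 → [0,0,-3]
  R2 -= 0·R1 → [0,0,-3]

L=[[1,0,0],[-3,1,0],[-2,0,1]] U=[[-1,3,-2],[0,2,3],[0,0,-3]]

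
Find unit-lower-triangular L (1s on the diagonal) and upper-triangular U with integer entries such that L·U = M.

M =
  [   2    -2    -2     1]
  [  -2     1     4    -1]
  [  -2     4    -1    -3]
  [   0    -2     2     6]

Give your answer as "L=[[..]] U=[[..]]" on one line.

  row1 -= -1·row0 → [0,-1,2,0]
  row2 -= -1·row0 → [0,2,-3,-2]
  row3 -= 0·row0 → [0,-2,2,6]
  row2 -= -2·row1 → [0,0,1,-2]
  row3 -= 2·row1 → [0,0,-2,6]
  row3 -= -2·row2 → [0,0,0,2]

L=[[1,0,0,0],[-1,1,0,0],[-1,-2,1,0],[0,2,-2,1]] U=[[2,-2,-2,1],[0,-1,2,0],[0,0,1,-2],[0,0,0,2]]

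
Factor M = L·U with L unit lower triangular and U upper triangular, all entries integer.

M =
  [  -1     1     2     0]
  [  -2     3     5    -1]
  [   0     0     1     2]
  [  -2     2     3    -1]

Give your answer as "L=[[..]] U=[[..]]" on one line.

L=[[1,0,0,0],[2,1,0,0],[0,0,1,0],[2,0,-1,1]] U=[[-1,1,2,0],[0,1,1,-1],[0,0,1,2],[0,0,0,1]]

  row1 -= 2·row0 → [0,1,1,-1]
  row2 -= 0·row0 → [0,0,1,2]
  row3 -= 2·row0 → [0,0,-1,-1]
  row2 -= 0·row1 → [0,0,1,2]
  row3 -= 0·row1 → [0,0,-1,-1]
  row3 -= -1·row2 → [0,0,0,1]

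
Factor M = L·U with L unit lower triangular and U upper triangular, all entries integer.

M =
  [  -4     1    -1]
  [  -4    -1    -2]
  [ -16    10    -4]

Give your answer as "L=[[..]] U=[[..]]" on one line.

L=[[1,0,0],[1,1,0],[4,-3,1]] U=[[-4,1,-1],[0,-2,-1],[0,0,-3]]

  R1 -= 1·R0 → [0,-2,-1]
  R2 -= 4·R0 → [0,6,0]
  R2 -= -3·R1 → [0,0,-3]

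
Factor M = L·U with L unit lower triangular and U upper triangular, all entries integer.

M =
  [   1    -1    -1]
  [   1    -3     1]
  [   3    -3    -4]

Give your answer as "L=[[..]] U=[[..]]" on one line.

  row1 -= 1·row0 → [0,-2,2]
  row2 -= 3·row0 → [0,0,-1]
  row2 -= 0·row1 → [0,0,-1]

L=[[1,0,0],[1,1,0],[3,0,1]] U=[[1,-1,-1],[0,-2,2],[0,0,-1]]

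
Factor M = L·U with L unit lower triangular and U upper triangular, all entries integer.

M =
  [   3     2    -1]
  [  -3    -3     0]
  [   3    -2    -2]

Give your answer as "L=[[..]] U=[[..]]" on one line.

  R1 -= -1·R0 → [0,-1,-1]
  R2 -= 1·R0 → [0,-4,-1]
  R2 -= 4·R1 → [0,0,3]

L=[[1,0,0],[-1,1,0],[1,4,1]] U=[[3,2,-1],[0,-1,-1],[0,0,3]]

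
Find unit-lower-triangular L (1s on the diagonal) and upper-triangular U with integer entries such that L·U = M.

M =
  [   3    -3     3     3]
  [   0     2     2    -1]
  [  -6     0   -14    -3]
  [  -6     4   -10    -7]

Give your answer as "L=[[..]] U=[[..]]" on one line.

  R1 -= 0·R0 → [0,2,2,-1]
  R2 -= -2·R0 → [0,-6,-8,3]
  R3 -= -2·R0 → [0,-2,-4,-1]
  R2 -= -3·R1 → [0,0,-2,0]
  R3 -= -1·R1 → [0,0,-2,-2]
  R3 -= 1·R2 → [0,0,0,-2]

L=[[1,0,0,0],[0,1,0,0],[-2,-3,1,0],[-2,-1,1,1]] U=[[3,-3,3,3],[0,2,2,-1],[0,0,-2,0],[0,0,0,-2]]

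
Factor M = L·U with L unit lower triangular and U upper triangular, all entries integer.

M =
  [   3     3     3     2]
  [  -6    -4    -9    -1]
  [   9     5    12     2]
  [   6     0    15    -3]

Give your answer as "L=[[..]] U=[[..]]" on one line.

  R1 -= -2·R0 → [0,2,-3,3]
  R2 -= 3·R0 → [0,-4,3,-4]
  R3 -= 2·R0 → [0,-6,9,-7]
  R2 -= -2·R1 → [0,0,-3,2]
  R3 -= -3·R1 → [0,0,0,2]
  R3 -= 0·R2 → [0,0,0,2]

L=[[1,0,0,0],[-2,1,0,0],[3,-2,1,0],[2,-3,0,1]] U=[[3,3,3,2],[0,2,-3,3],[0,0,-3,2],[0,0,0,2]]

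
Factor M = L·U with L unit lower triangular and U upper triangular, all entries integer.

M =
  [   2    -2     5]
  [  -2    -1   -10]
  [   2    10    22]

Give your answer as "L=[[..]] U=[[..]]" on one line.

  r1 -= -1·r0 → [0,-3,-5]
  r2 -= 1·r0 → [0,12,17]
  r2 -= -4·r1 → [0,0,-3]

L=[[1,0,0],[-1,1,0],[1,-4,1]] U=[[2,-2,5],[0,-3,-5],[0,0,-3]]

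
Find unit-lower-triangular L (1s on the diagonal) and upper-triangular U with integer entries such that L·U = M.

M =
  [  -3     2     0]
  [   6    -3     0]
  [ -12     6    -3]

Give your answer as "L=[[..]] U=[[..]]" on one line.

  row1 -= -2·row0 → [0,1,0]
  row2 -= 4·row0 → [0,-2,-3]
  row2 -= -2·row1 → [0,0,-3]

L=[[1,0,0],[-2,1,0],[4,-2,1]] U=[[-3,2,0],[0,1,0],[0,0,-3]]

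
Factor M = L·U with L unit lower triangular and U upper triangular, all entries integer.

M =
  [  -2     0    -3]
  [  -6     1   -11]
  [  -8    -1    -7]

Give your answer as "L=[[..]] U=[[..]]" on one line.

  r1 -= 3·r0 → [0,1,-2]
  r2 -= 4·r0 → [0,-1,5]
  r2 -= -1·r1 → [0,0,3]

L=[[1,0,0],[3,1,0],[4,-1,1]] U=[[-2,0,-3],[0,1,-2],[0,0,3]]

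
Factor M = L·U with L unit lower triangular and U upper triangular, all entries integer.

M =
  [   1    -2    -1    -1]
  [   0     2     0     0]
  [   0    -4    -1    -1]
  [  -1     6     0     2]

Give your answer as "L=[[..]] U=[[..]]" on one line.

L=[[1,0,0,0],[0,1,0,0],[0,-2,1,0],[-1,2,1,1]] U=[[1,-2,-1,-1],[0,2,0,0],[0,0,-1,-1],[0,0,0,2]]

  R1 -= 0·R0 → [0,2,0,0]
  R2 -= 0·R0 → [0,-4,-1,-1]
  R3 -= -1·R0 → [0,4,-1,1]
  R2 -= -2·R1 → [0,0,-1,-1]
  R3 -= 2·R1 → [0,0,-1,1]
  R3 -= 1·R2 → [0,0,0,2]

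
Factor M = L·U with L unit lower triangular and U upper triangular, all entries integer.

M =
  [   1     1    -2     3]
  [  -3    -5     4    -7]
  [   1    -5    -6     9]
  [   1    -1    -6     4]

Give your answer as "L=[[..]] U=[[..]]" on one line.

  row1 -= -3·row0 → [0,-2,-2,2]
  row2 -= 1·row0 → [0,-6,-4,6]
  row3 -= 1·row0 → [0,-2,-4,1]
  row2 -= 3·row1 → [0,0,2,0]
  row3 -= 1·row1 → [0,0,-2,-1]
  row3 -= -1·row2 → [0,0,0,-1]

L=[[1,0,0,0],[-3,1,0,0],[1,3,1,0],[1,1,-1,1]] U=[[1,1,-2,3],[0,-2,-2,2],[0,0,2,0],[0,0,0,-1]]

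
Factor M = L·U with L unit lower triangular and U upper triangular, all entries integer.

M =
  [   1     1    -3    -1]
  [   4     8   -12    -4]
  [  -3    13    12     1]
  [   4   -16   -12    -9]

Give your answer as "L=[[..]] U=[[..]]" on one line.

L=[[1,0,0,0],[4,1,0,0],[-3,4,1,0],[4,-5,0,1]] U=[[1,1,-3,-1],[0,4,0,0],[0,0,3,-2],[0,0,0,-5]]

  r1 -= 4·r0 → [0,4,0,0]
  r2 -= -3·r0 → [0,16,3,-2]
  r3 -= 4·r0 → [0,-20,0,-5]
  r2 -= 4·r1 → [0,0,3,-2]
  r3 -= -5·r1 → [0,0,0,-5]
  r3 -= 0·r2 → [0,0,0,-5]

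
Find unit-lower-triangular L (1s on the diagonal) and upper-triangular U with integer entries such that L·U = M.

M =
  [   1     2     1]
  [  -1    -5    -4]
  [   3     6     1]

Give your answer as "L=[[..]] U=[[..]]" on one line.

L=[[1,0,0],[-1,1,0],[3,0,1]] U=[[1,2,1],[0,-3,-3],[0,0,-2]]

  R1 -= -1·R0 → [0,-3,-3]
  R2 -= 3·R0 → [0,0,-2]
  R2 -= 0·R1 → [0,0,-2]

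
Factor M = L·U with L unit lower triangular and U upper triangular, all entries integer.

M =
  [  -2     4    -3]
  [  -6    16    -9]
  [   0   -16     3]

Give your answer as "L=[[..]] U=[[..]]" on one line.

  row1 -= 3·row0 → [0,4,0]
  row2 -= 0·row0 → [0,-16,3]
  row2 -= -4·row1 → [0,0,3]

L=[[1,0,0],[3,1,0],[0,-4,1]] U=[[-2,4,-3],[0,4,0],[0,0,3]]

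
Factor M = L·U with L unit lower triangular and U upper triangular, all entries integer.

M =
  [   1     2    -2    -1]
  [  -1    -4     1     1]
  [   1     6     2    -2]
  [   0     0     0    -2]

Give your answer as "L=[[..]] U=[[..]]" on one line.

L=[[1,0,0,0],[-1,1,0,0],[1,-2,1,0],[0,0,0,1]] U=[[1,2,-2,-1],[0,-2,-1,0],[0,0,2,-1],[0,0,0,-2]]

  row1 -= -1·row0 → [0,-2,-1,0]
  row2 -= 1·row0 → [0,4,4,-1]
  row3 -= 0·row0 → [0,0,0,-2]
  row2 -= -2·row1 → [0,0,2,-1]
  row3 -= 0·row1 → [0,0,0,-2]
  row3 -= 0·row2 → [0,0,0,-2]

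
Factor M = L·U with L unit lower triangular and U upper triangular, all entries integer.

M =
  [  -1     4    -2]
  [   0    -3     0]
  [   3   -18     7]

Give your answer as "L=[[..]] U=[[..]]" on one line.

L=[[1,0,0],[0,1,0],[-3,2,1]] U=[[-1,4,-2],[0,-3,0],[0,0,1]]

  row1 -= 0·row0 → [0,-3,0]
  row2 -= -3·row0 → [0,-6,1]
  row2 -= 2·row1 → [0,0,1]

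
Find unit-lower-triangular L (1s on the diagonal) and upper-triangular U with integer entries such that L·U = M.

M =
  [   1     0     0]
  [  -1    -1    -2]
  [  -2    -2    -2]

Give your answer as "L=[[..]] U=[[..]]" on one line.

  r1 -= -1·r0 → [0,-1,-2]
  r2 -= -2·r0 → [0,-2,-2]
  r2 -= 2·r1 → [0,0,2]

L=[[1,0,0],[-1,1,0],[-2,2,1]] U=[[1,0,0],[0,-1,-2],[0,0,2]]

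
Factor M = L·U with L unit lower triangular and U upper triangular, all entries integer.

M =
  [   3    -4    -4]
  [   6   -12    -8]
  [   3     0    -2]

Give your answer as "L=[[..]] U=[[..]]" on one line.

L=[[1,0,0],[2,1,0],[1,-1,1]] U=[[3,-4,-4],[0,-4,0],[0,0,2]]

  r1 -= 2·r0 → [0,-4,0]
  r2 -= 1·r0 → [0,4,2]
  r2 -= -1·r1 → [0,0,2]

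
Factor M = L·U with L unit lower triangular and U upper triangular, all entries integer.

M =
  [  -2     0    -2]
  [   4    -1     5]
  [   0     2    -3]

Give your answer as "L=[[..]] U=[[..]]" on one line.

L=[[1,0,0],[-2,1,0],[0,-2,1]] U=[[-2,0,-2],[0,-1,1],[0,0,-1]]

  r1 -= -2·r0 → [0,-1,1]
  r2 -= 0·r0 → [0,2,-3]
  r2 -= -2·r1 → [0,0,-1]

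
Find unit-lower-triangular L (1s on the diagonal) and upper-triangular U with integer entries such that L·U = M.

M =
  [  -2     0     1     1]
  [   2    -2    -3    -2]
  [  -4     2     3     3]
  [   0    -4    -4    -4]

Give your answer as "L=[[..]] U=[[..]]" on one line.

L=[[1,0,0,0],[-1,1,0,0],[2,-1,1,0],[0,2,0,1]] U=[[-2,0,1,1],[0,-2,-2,-1],[0,0,-1,0],[0,0,0,-2]]

  r1 -= -1·r0 → [0,-2,-2,-1]
  r2 -= 2·r0 → [0,2,1,1]
  r3 -= 0·r0 → [0,-4,-4,-4]
  r2 -= -1·r1 → [0,0,-1,0]
  r3 -= 2·r1 → [0,0,0,-2]
  r3 -= 0·r2 → [0,0,0,-2]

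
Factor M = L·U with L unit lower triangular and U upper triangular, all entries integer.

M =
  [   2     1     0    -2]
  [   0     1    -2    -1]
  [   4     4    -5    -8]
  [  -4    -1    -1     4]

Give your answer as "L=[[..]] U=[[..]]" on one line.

  row1 -= 0·row0 → [0,1,-2,-1]
  row2 -= 2·row0 → [0,2,-5,-4]
  row3 -= -2·row0 → [0,1,-1,0]
  row2 -= 2·row1 → [0,0,-1,-2]
  row3 -= 1·row1 → [0,0,1,1]
  row3 -= -1·row2 → [0,0,0,-1]

L=[[1,0,0,0],[0,1,0,0],[2,2,1,0],[-2,1,-1,1]] U=[[2,1,0,-2],[0,1,-2,-1],[0,0,-1,-2],[0,0,0,-1]]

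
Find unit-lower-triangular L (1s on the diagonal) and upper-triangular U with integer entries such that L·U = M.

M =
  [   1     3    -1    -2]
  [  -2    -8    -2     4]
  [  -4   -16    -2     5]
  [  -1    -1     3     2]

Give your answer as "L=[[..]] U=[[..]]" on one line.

L=[[1,0,0,0],[-2,1,0,0],[-4,2,1,0],[-1,-1,-1,1]] U=[[1,3,-1,-2],[0,-2,-4,0],[0,0,2,-3],[0,0,0,-3]]

  R1 -= -2·R0 → [0,-2,-4,0]
  R2 -= -4·R0 → [0,-4,-6,-3]
  R3 -= -1·R0 → [0,2,2,0]
  R2 -= 2·R1 → [0,0,2,-3]
  R3 -= -1·R1 → [0,0,-2,0]
  R3 -= -1·R2 → [0,0,0,-3]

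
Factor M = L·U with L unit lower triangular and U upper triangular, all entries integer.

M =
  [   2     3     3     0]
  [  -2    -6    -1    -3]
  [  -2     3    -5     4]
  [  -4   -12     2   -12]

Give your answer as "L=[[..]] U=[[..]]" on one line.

  r1 -= -1·r0 → [0,-3,2,-3]
  r2 -= -1·r0 → [0,6,-2,4]
  r3 -= -2·r0 → [0,-6,8,-12]
  r2 -= -2·r1 → [0,0,2,-2]
  r3 -= 2·r1 → [0,0,4,-6]
  r3 -= 2·r2 → [0,0,0,-2]

L=[[1,0,0,0],[-1,1,0,0],[-1,-2,1,0],[-2,2,2,1]] U=[[2,3,3,0],[0,-3,2,-3],[0,0,2,-2],[0,0,0,-2]]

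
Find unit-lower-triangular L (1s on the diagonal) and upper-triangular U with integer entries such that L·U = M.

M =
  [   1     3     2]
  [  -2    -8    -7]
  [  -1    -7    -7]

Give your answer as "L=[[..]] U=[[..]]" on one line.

  r1 -= -2·r0 → [0,-2,-3]
  r2 -= -1·r0 → [0,-4,-5]
  r2 -= 2·r1 → [0,0,1]

L=[[1,0,0],[-2,1,0],[-1,2,1]] U=[[1,3,2],[0,-2,-3],[0,0,1]]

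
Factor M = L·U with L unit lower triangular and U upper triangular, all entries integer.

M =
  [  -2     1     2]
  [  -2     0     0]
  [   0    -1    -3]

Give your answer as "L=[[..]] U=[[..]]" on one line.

L=[[1,0,0],[1,1,0],[0,1,1]] U=[[-2,1,2],[0,-1,-2],[0,0,-1]]

  r1 -= 1·r0 → [0,-1,-2]
  r2 -= 0·r0 → [0,-1,-3]
  r2 -= 1·r1 → [0,0,-1]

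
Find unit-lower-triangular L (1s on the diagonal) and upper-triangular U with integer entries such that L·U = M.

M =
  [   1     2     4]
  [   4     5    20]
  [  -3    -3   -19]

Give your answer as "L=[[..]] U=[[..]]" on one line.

L=[[1,0,0],[4,1,0],[-3,-1,1]] U=[[1,2,4],[0,-3,4],[0,0,-3]]

  r1 -= 4·r0 → [0,-3,4]
  r2 -= -3·r0 → [0,3,-7]
  r2 -= -1·r1 → [0,0,-3]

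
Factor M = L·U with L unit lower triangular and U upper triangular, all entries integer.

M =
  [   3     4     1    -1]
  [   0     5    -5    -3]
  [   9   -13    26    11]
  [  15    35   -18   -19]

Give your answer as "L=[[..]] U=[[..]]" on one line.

L=[[1,0,0,0],[0,1,0,0],[3,-5,1,0],[5,3,4,1]] U=[[3,4,1,-1],[0,5,-5,-3],[0,0,-2,-1],[0,0,0,-1]]

  r1 -= 0·r0 → [0,5,-5,-3]
  r2 -= 3·r0 → [0,-25,23,14]
  r3 -= 5·r0 → [0,15,-23,-14]
  r2 -= -5·r1 → [0,0,-2,-1]
  r3 -= 3·r1 → [0,0,-8,-5]
  r3 -= 4·r2 → [0,0,0,-1]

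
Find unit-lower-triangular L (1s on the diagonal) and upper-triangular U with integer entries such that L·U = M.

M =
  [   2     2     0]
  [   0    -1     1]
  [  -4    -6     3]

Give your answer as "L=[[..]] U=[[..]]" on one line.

L=[[1,0,0],[0,1,0],[-2,2,1]] U=[[2,2,0],[0,-1,1],[0,0,1]]

  R1 -= 0·R0 → [0,-1,1]
  R2 -= -2·R0 → [0,-2,3]
  R2 -= 2·R1 → [0,0,1]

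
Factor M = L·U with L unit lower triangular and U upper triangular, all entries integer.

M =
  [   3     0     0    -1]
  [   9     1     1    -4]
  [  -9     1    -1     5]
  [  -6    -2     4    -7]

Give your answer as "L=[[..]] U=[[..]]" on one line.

  row1 -= 3·row0 → [0,1,1,-1]
  row2 -= -3·row0 → [0,1,-1,2]
  row3 -= -2·row0 → [0,-2,4,-9]
  row2 -= 1·row1 → [0,0,-2,3]
  row3 -= -2·row1 → [0,0,6,-11]
  row3 -= -3·row2 → [0,0,0,-2]

L=[[1,0,0,0],[3,1,0,0],[-3,1,1,0],[-2,-2,-3,1]] U=[[3,0,0,-1],[0,1,1,-1],[0,0,-2,3],[0,0,0,-2]]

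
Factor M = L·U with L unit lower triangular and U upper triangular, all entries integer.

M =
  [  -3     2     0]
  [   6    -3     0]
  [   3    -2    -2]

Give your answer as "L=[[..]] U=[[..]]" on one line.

  row1 -= -2·row0 → [0,1,0]
  row2 -= -1·row0 → [0,0,-2]
  row2 -= 0·row1 → [0,0,-2]

L=[[1,0,0],[-2,1,0],[-1,0,1]] U=[[-3,2,0],[0,1,0],[0,0,-2]]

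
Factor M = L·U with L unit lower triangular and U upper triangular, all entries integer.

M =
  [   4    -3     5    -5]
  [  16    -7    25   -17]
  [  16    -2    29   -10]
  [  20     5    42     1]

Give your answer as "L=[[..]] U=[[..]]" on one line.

  r1 -= 4·r0 → [0,5,5,3]
  r2 -= 4·r0 → [0,10,9,10]
  r3 -= 5·r0 → [0,20,17,26]
  r2 -= 2·r1 → [0,0,-1,4]
  r3 -= 4·r1 → [0,0,-3,14]
  r3 -= 3·r2 → [0,0,0,2]

L=[[1,0,0,0],[4,1,0,0],[4,2,1,0],[5,4,3,1]] U=[[4,-3,5,-5],[0,5,5,3],[0,0,-1,4],[0,0,0,2]]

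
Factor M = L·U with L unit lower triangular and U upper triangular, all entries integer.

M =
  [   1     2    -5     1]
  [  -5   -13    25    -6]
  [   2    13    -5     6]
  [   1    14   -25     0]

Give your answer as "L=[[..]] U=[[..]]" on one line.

  row1 -= -5·row0 → [0,-3,0,-1]
  row2 -= 2·row0 → [0,9,5,4]
  row3 -= 1·row0 → [0,12,-20,-1]
  row2 -= -3·row1 → [0,0,5,1]
  row3 -= -4·row1 → [0,0,-20,-5]
  row3 -= -4·row2 → [0,0,0,-1]

L=[[1,0,0,0],[-5,1,0,0],[2,-3,1,0],[1,-4,-4,1]] U=[[1,2,-5,1],[0,-3,0,-1],[0,0,5,1],[0,0,0,-1]]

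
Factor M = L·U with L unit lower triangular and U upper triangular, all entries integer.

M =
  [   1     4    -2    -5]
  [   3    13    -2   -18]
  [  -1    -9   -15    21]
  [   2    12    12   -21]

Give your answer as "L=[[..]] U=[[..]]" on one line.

L=[[1,0,0,0],[3,1,0,0],[-1,-5,1,0],[2,4,0,1]] U=[[1,4,-2,-5],[0,1,4,-3],[0,0,3,1],[0,0,0,1]]

  r1 -= 3·r0 → [0,1,4,-3]
  r2 -= -1·r0 → [0,-5,-17,16]
  r3 -= 2·r0 → [0,4,16,-11]
  r2 -= -5·r1 → [0,0,3,1]
  r3 -= 4·r1 → [0,0,0,1]
  r3 -= 0·r2 → [0,0,0,1]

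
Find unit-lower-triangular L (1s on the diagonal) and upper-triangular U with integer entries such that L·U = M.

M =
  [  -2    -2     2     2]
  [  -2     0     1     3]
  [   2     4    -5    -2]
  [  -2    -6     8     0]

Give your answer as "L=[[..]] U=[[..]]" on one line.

L=[[1,0,0,0],[1,1,0,0],[-1,1,1,0],[1,-2,-2,1]] U=[[-2,-2,2,2],[0,2,-1,1],[0,0,-2,-1],[0,0,0,-2]]

  row1 -= 1·row0 → [0,2,-1,1]
  row2 -= -1·row0 → [0,2,-3,0]
  row3 -= 1·row0 → [0,-4,6,-2]
  row2 -= 1·row1 → [0,0,-2,-1]
  row3 -= -2·row1 → [0,0,4,0]
  row3 -= -2·row2 → [0,0,0,-2]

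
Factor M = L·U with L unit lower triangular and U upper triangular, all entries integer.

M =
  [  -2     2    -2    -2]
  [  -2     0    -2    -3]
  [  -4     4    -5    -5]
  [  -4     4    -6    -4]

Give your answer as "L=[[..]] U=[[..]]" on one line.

L=[[1,0,0,0],[1,1,0,0],[2,0,1,0],[2,0,2,1]] U=[[-2,2,-2,-2],[0,-2,0,-1],[0,0,-1,-1],[0,0,0,2]]

  row1 -= 1·row0 → [0,-2,0,-1]
  row2 -= 2·row0 → [0,0,-1,-1]
  row3 -= 2·row0 → [0,0,-2,0]
  row2 -= 0·row1 → [0,0,-1,-1]
  row3 -= 0·row1 → [0,0,-2,0]
  row3 -= 2·row2 → [0,0,0,2]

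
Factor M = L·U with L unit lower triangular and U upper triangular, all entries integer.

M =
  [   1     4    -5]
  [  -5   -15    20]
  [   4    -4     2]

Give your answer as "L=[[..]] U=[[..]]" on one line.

L=[[1,0,0],[-5,1,0],[4,-4,1]] U=[[1,4,-5],[0,5,-5],[0,0,2]]

  row1 -= -5·row0 → [0,5,-5]
  row2 -= 4·row0 → [0,-20,22]
  row2 -= -4·row1 → [0,0,2]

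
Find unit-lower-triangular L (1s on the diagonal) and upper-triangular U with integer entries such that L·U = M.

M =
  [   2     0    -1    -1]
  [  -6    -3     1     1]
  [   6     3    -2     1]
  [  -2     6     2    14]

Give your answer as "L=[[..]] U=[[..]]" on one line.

  row1 -= -3·row0 → [0,-3,-2,-2]
  row2 -= 3·row0 → [0,3,1,4]
  row3 -= -1·row0 → [0,6,1,13]
  row2 -= -1·row1 → [0,0,-1,2]
  row3 -= -2·row1 → [0,0,-3,9]
  row3 -= 3·row2 → [0,0,0,3]

L=[[1,0,0,0],[-3,1,0,0],[3,-1,1,0],[-1,-2,3,1]] U=[[2,0,-1,-1],[0,-3,-2,-2],[0,0,-1,2],[0,0,0,3]]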